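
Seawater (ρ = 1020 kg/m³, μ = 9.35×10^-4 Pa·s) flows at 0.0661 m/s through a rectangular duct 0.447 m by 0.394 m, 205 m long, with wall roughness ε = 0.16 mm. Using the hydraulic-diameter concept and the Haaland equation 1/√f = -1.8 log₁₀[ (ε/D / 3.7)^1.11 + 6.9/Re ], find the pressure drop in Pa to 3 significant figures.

Hydraulic diameter D_h = 4A/P = 4·(0.447·0.394)/(2·(0.447+0.394)) = 0.7045/1.682 = 0.4188 m.
Re = ρVD_h/μ = 1020·0.0661·0.4188/0.000935 = 3.02e+04.
ε/D_h = 0.00016/0.4188 = 0.000382; Haaland gives 1/√f = -1.8 log₁₀[3.76e-05+0.000228] = 6.435, so f = 0.02415.
ΔP = f(L/D_h)(ρV²/2) = 0.02415·205/0.4188·2.228 = 26.34 Pa.

ΔP ≈ 26.3 Pa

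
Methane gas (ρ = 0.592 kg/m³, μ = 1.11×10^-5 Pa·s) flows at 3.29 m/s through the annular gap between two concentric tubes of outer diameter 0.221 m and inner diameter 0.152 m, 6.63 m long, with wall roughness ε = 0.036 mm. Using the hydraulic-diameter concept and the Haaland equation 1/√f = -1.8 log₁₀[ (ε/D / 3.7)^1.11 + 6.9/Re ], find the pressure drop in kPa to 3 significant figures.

ΔP ≈ 0.00925 kPa

Hydraulic diameter D_h = 4A/P = D_o - D_i = 0.221 - 0.152 = 0.069 m.
Re = ρVD_h/μ = 0.592·3.29·0.069/1.11e-05 = 1.211e+04.
ε/D_h = 3.6e-05/0.069 = 0.000522; Haaland gives 1/√f = -1.8 log₁₀[5.32e-05+0.00057] = 5.77, so f = 0.03004.
ΔP = f(L/D_h)(ρV²/2) = 0.03004·6.63/0.069·3.204 = 9.247 Pa.
ΔP = 0.00925 kPa.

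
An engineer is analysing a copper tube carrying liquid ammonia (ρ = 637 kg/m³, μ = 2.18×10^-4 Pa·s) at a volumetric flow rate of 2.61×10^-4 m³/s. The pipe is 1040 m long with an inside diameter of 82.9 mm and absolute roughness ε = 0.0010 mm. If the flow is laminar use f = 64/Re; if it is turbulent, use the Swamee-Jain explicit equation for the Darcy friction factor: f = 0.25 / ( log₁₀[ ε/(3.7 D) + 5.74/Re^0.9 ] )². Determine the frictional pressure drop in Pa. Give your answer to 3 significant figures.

ΔP ≈ 277 Pa

Cross-sectional area A = πD²/4 = π(0.0829)²/4 = 0.005398 m²; mean velocity V = Q/A = 0.000261/0.005398 = 0.04836 m/s.
Reynolds number Re = ρVD/μ = 637 · 0.04836 · 0.0829 / 0.000218 = 1.171e+04.
Re > 4000 → turbulent. Relative roughness ε/D = 1e-06/0.0829 = 1.21e-05. Swamee-Jain: f = 0.25/(log₁₀[1.21e-05/3.7 + 5.74/1.171e+04^0.9])² = 0.25/(log₁₀[3.26e-06 + 0.00125])² = 0.25/(-2.902)² = 0.02969.
Darcy-Weisbach: ΔP = f(L/D)(ρV²/2) = 0.02969·(1040/0.0829)·(637·0.04836²/2) = 0.02969·1.255e+04·0.7447 = 277.4 Pa.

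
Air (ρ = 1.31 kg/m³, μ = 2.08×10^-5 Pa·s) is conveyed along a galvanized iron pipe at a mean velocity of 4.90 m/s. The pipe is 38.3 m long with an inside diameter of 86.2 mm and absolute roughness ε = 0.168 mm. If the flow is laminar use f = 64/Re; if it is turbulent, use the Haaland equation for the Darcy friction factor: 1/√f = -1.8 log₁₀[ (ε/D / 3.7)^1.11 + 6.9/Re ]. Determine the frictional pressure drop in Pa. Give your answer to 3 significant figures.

Reynolds number Re = ρVD/μ = 1.31 · 4.9 · 0.0862 / 2.08e-05 = 2.66e+04.
Re > 4000 → turbulent. Relative roughness ε/D = 0.000168/0.0862 = 0.00195. Haaland: 1/√f = -1.8 log₁₀[(0.00195/3.7)^1.11 + 6.9/2.66e+04] = -1.8 log₁₀[0.00023 + 0.000259] = 5.959, so f = 0.02816.
Darcy-Weisbach: ΔP = f(L/D)(ρV²/2) = 0.02816·(38.3/0.0862)·(1.31·4.9²/2) = 0.02816·444.3·15.73 = 196.8 Pa.

ΔP ≈ 197 Pa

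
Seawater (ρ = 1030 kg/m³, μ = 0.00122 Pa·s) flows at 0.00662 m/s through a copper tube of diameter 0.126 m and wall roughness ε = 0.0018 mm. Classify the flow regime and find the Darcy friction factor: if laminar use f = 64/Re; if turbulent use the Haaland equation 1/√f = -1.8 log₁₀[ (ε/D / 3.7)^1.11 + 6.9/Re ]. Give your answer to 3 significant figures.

Re = ρVD/μ = 1030·0.00662·0.126/0.00122 = 704.2.
Re < 2300 → laminar, so f = 64/Re = 0.09088 (roughness is irrelevant in laminar flow).

f ≈ 0.0909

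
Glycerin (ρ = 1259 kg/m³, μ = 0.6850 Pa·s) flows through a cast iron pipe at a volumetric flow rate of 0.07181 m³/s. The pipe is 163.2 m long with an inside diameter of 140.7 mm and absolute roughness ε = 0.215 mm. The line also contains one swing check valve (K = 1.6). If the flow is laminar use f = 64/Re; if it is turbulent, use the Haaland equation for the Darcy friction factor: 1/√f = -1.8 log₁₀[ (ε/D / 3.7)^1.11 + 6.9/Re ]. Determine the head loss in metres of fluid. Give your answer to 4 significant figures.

Cross-sectional area A = πD²/4 = π(0.1407)²/4 = 0.01555 m²; mean velocity V = Q/A = 0.07181/0.01555 = 4.619 m/s.
Reynolds number Re = ρVD/μ = 1259 · 4.619 · 0.1407 / 0.685 = 1194.
Re < 2300 → laminar flow, so f = 64/Re = 64/1194 = 0.05359 (the turbulent correlation is not needed).
Total minor-loss coefficient ΣK = 1·1.6 = 1.6.
ΔP = [f·L/D + ΣK]·(ρV²/2) = [0.05359·163.2/0.1407 + 1.6]·(1259·4.619²/2) = [62.15 + 1.6]·1.343e+04 = 8.561e+05 Pa.
Head loss h_f = ΔP/(ρg) = 8.561e+05/(1259·9.81) = 69.31 m.

h_f ≈ 69.31 m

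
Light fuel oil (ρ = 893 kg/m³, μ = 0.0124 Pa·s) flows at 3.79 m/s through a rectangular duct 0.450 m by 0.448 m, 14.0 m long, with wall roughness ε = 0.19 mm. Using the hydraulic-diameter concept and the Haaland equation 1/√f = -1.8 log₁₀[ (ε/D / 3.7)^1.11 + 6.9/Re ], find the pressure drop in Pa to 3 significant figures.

ΔP ≈ 3840 Pa

Hydraulic diameter D_h = 4A/P = 4·(0.45·0.448)/(2·(0.45+0.448)) = 0.8064/1.796 = 0.449 m.
Re = ρVD_h/μ = 893·3.79·0.449/0.0124 = 1.225e+05.
ε/D_h = 0.00019/0.449 = 0.000423; Haaland gives 1/√f = -1.8 log₁₀[4.21e-05+5.63e-05] = 7.212, so f = 0.01922.
ΔP = f(L/D_h)(ρV²/2) = 0.01922·14/0.449·6414 = 3845 Pa.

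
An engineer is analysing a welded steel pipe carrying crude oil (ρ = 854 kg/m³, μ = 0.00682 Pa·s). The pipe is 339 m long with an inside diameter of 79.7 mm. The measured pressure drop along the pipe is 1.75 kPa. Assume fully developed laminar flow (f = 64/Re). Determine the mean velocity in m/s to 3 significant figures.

V ≈ 0.150 m/s

For laminar flow, f = 64/Re with Re = ρVD/μ, so Darcy-Weisbach reduces to ΔP = 32μLV/D². Solving for V: V = ΔP·D²/(32μL) = 1750·(0.0797)²/(32·0.00682·339) = 0.1503 m/s.
Check: Re = ρVD/μ = 854·0.1503·0.0797/0.00682 = 1500 < 2300, so the laminar assumption holds.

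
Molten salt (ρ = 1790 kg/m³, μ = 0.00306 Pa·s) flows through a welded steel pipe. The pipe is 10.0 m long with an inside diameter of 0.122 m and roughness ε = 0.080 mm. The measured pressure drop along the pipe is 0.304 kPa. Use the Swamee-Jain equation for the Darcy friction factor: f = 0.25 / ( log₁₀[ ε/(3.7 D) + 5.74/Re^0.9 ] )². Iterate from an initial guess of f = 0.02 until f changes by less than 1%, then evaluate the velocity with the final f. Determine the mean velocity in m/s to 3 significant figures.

Rearranging Darcy-Weisbach: V = √(2·ΔP·D/(f·L·ρ)). With ε/D = 8e-05/0.122 = 0.000656, iterate starting from f = 0.02:
  f = 0.02 → V = √(2·304·0.122/(0.02·10·1790)) = 0.4552 m/s; Re = ρVD/μ = 3.248e+04; f → 0.02488
  f = 0.02488 → V = 0.4081 m/s; Re = 2.912e+04; f → 0.02539
  f = 0.02539 → V = 0.404 m/s; Re = 2.883e+04; f → 0.02544
Converged (Δf/f < 1%). With the final f = 0.02544: V = √(2·304·0.122/(0.02544·10·1790)) = 0.4036 m/s.

V ≈ 0.404 m/s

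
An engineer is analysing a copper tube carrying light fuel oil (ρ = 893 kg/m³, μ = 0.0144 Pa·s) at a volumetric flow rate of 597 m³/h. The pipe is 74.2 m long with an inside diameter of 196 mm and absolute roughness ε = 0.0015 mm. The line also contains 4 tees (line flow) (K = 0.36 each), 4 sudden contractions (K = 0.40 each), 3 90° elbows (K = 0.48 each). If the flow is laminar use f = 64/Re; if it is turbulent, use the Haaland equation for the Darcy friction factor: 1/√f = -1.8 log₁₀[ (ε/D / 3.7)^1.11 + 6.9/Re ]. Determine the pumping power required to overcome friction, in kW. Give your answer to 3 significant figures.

Q = 597 m³/h = 597/3600 = 0.1658 m³/s.
Cross-sectional area A = πD²/4 = π(0.196)²/4 = 0.03017 m²; mean velocity V = Q/A = 0.1658/0.03017 = 5.496 m/s.
Reynolds number Re = ρVD/μ = 893 · 5.496 · 0.196 / 0.0144 = 6.681e+04.
Re > 4000 → turbulent. Relative roughness ε/D = 1.5e-06/0.196 = 7.65e-06. Haaland: 1/√f = -1.8 log₁₀[(7.65e-06/3.7)^1.11 + 6.9/6.681e+04] = -1.8 log₁₀[4.9e-07 + 0.000103] = 7.171, so f = 0.01945.
Total minor-loss coefficient ΣK = 4·0.36 + 4·0.4 + 3·0.48 = 4.48.
ΔP = [f·L/D + ΣK]·(ρV²/2) = [0.01945·74.2/0.196 + 4.48]·(893·5.496²/2) = [7.362 + 4.48]·1.349e+04 = 1.597e+05 Pa.
Pumping power P = QΔP = 0.1658·1.597e+05 = 26490 W = 26.5 kW.

P ≈ 26.5 kW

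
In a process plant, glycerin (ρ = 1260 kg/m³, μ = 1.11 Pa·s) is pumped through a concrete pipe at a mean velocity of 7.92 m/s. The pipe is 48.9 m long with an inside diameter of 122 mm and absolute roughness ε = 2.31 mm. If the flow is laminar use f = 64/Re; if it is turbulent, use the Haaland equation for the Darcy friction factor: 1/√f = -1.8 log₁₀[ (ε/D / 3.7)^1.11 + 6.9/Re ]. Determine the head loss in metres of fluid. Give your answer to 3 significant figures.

Reynolds number Re = ρVD/μ = 1260 · 7.92 · 0.122 / 1.11 = 1097.
Re < 2300 → laminar flow, so f = 64/Re = 64/1097 = 0.05835 (the turbulent correlation is not needed).
Darcy-Weisbach: ΔP = f(L/D)(ρV²/2) = 0.05835·(48.9/0.122)·(1260·7.92²/2) = 0.05835·400.8·3.952e+04 = 9.242e+05 Pa.
Head loss h_f = ΔP/(ρg) = 9.242e+05/(1260·9.81) = 74.8 m.

h_f ≈ 74.8 m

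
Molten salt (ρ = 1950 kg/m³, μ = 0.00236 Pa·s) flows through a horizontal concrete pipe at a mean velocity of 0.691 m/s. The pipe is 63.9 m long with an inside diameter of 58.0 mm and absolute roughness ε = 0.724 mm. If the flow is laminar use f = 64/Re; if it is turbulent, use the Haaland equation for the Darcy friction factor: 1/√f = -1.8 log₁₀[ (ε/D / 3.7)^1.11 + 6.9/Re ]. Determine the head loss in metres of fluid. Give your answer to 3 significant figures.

Reynolds number Re = ρVD/μ = 1950 · 0.691 · 0.058 / 0.00236 = 3.312e+04.
Re > 4000 → turbulent. Relative roughness ε/D = 0.000724/0.058 = 0.0125. Haaland: 1/√f = -1.8 log₁₀[(0.0125/3.7)^1.11 + 6.9/3.312e+04] = -1.8 log₁₀[0.0018 + 0.000208] = 4.853, so f = 0.04245.
Darcy-Weisbach: ΔP = f(L/D)(ρV²/2) = 0.04245·(63.9/0.058)·(1950·0.691²/2) = 0.04245·1102·465.5 = 2.177e+04 Pa.
Head loss h_f = ΔP/(ρg) = 2.177e+04/(1950·9.81) = 1.14 m.

h_f ≈ 1.14 m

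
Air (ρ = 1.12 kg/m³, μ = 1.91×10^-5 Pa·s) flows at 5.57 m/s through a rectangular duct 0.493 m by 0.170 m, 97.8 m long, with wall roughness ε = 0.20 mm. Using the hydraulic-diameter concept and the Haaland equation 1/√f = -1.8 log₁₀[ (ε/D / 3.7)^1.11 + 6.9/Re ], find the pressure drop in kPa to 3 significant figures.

Hydraulic diameter D_h = 4A/P = 4·(0.493·0.17)/(2·(0.493+0.17)) = 0.3352/1.326 = 0.2528 m.
Re = ρVD_h/μ = 1.12·5.57·0.2528/1.91e-05 = 8.258e+04.
ε/D_h = 0.0002/0.2528 = 0.000791; Haaland gives 1/√f = -1.8 log₁₀[8.44e-05+8.36e-05] = 6.795, so f = 0.02166.
ΔP = f(L/D_h)(ρV²/2) = 0.02166·97.8/0.2528·17.37 = 145.6 Pa.
ΔP = 0.146 kPa.

ΔP ≈ 0.146 kPa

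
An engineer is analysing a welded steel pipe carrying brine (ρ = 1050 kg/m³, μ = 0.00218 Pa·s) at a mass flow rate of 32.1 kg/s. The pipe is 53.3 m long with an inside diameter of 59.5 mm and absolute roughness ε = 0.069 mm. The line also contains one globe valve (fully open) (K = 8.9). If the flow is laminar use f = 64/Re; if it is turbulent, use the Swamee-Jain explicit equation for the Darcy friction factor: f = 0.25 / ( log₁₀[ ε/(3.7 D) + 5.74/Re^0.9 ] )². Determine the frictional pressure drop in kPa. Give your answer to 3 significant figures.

A = πD²/4 = π(0.0595)²/4 = 0.002781 m²; mean velocity V = ṁ/(ρA) = 32.1/(1050 · 0.002781) = 10.99 m/s.
Reynolds number Re = ρVD/μ = 1050 · 10.99 · 0.0595 / 0.00218 = 3.151e+05.
Re > 4000 → turbulent. Relative roughness ε/D = 6.9e-05/0.0595 = 0.00116. Swamee-Jain: f = 0.25/(log₁₀[0.00116/3.7 + 5.74/3.151e+05^0.9])² = 0.25/(log₁₀[0.000313 + 6.46e-05])² = 0.25/(-3.422)² = 0.02134.
Total minor-loss coefficient ΣK = 1·8.9 = 8.9.
ΔP = [f·L/D + ΣK]·(ρV²/2) = [0.02134·53.3/0.0595 + 8.9]·(1050·10.99²/2) = [19.12 + 8.9]·6.347e+04 = 1.778e+06 Pa.
ΔP = 1.778e+06 Pa = 1780 kPa.

ΔP ≈ 1780 kPa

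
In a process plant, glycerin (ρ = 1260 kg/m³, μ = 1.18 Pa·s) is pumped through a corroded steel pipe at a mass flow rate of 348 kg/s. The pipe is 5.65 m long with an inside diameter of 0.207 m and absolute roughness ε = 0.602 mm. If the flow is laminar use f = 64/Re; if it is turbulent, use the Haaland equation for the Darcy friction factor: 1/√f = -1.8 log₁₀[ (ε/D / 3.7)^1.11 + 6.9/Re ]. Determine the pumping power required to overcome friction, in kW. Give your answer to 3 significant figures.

A = πD²/4 = π(0.207)²/4 = 0.03365 m²; mean velocity V = ṁ/(ρA) = 348/(1260 · 0.03365) = 8.207 m/s.
Reynolds number Re = ρVD/μ = 1260 · 8.207 · 0.207 / 1.18 = 1814.
Re < 2300 → laminar flow, so f = 64/Re = 64/1814 = 0.03528 (the turbulent correlation is not needed).
Darcy-Weisbach: ΔP = f(L/D)(ρV²/2) = 0.03528·(5.65/0.207)·(1260·8.207²/2) = 0.03528·27.29·4.243e+04 = 4.086e+04 Pa.
Q = ṁ/ρ = 348/1260 = 0.2762 m³/s.
Pumping power P = QΔP = 0.2762·4.086e+04 = 11290 W = 11.3 kW.

P ≈ 11.3 kW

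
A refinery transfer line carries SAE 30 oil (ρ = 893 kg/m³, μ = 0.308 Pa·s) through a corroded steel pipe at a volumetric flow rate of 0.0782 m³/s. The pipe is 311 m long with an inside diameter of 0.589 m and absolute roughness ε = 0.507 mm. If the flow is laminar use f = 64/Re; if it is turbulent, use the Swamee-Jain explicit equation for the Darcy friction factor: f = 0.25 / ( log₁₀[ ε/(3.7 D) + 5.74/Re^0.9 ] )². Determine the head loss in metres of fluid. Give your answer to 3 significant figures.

Cross-sectional area A = πD²/4 = π(0.589)²/4 = 0.2725 m²; mean velocity V = Q/A = 0.0782/0.2725 = 0.287 m/s.
Reynolds number Re = ρVD/μ = 893 · 0.287 · 0.589 / 0.308 = 490.1.
Re < 2300 → laminar flow, so f = 64/Re = 64/490.1 = 0.1306 (the turbulent correlation is not needed).
Darcy-Weisbach: ΔP = f(L/D)(ρV²/2) = 0.1306·(311/0.589)·(893·0.287²/2) = 0.1306·528·36.78 = 2536 Pa.
Head loss h_f = ΔP/(ρg) = 2536/(893·9.81) = 0.289 m.

h_f ≈ 0.289 m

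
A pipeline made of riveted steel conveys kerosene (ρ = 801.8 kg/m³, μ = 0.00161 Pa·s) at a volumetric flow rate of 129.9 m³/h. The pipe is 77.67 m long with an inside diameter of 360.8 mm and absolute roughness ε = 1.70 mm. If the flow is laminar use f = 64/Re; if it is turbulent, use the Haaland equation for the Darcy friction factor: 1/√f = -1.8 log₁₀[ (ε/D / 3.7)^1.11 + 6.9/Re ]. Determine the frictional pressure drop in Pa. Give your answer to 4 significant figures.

ΔP ≈ 336.0 Pa

Q = 129.9 m³/h = 129.9/3600 = 0.03608 m³/s.
Cross-sectional area A = πD²/4 = π(0.3608)²/4 = 0.1022 m²; mean velocity V = Q/A = 0.03608/0.1022 = 0.3529 m/s.
Reynolds number Re = ρVD/μ = 801.8 · 0.3529 · 0.3608 / 0.00161 = 6.341e+04.
Re > 4000 → turbulent. Relative roughness ε/D = 0.0017/0.3608 = 0.00471. Haaland: 1/√f = -1.8 log₁₀[(0.00471/3.7)^1.11 + 6.9/6.341e+04] = -1.8 log₁₀[0.000612 + 0.000109] = 5.656, so f = 0.03126.
Darcy-Weisbach: ΔP = f(L/D)(ρV²/2) = 0.03126·(77.67/0.3608)·(801.8·0.3529²/2) = 0.03126·215.3·49.93 = 336 Pa.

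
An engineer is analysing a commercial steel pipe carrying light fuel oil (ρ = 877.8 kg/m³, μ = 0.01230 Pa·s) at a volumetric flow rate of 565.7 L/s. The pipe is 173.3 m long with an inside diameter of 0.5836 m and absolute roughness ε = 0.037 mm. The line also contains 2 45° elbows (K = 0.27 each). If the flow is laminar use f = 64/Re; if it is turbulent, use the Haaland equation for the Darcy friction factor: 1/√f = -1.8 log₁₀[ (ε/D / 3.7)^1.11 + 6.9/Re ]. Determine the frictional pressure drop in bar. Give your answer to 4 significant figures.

ΔP ≈ 0.1188 bar

Q = 565.7 L/s = 565.7/1000 = 0.5657 m³/s.
Cross-sectional area A = πD²/4 = π(0.5836)²/4 = 0.2675 m²; mean velocity V = Q/A = 0.5657/0.2675 = 2.115 m/s.
Reynolds number Re = ρVD/μ = 877.8 · 2.115 · 0.5836 / 0.0123 = 8.808e+04.
Re > 4000 → turbulent. Relative roughness ε/D = 3.7e-05/0.5836 = 6.34e-05. Haaland: 1/√f = -1.8 log₁₀[(6.34e-05/3.7)^1.11 + 6.9/8.808e+04] = -1.8 log₁₀[5.12e-06 + 7.83e-05] = 7.341, so f = 0.01855.
Total minor-loss coefficient ΣK = 2·0.27 = 0.54.
ΔP = [f·L/D + ΣK]·(ρV²/2) = [0.01855·173.3/0.5836 + 0.54]·(877.8·2.115²/2) = [5.51 + 0.54]·1963 = 1.188e+04 Pa.
ΔP = 1.188e+04 Pa = 0.1188 bar.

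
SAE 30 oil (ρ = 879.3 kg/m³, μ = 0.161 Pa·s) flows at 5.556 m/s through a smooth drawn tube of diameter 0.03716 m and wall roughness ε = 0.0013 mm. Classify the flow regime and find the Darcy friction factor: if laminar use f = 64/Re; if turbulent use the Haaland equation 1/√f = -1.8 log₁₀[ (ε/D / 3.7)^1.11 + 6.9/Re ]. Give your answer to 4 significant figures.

f ≈ 0.05676

Re = ρVD/μ = 879.3·5.556·0.03716/0.161 = 1128.
Re < 2300 → laminar, so f = 64/Re = 0.05676 (roughness is irrelevant in laminar flow).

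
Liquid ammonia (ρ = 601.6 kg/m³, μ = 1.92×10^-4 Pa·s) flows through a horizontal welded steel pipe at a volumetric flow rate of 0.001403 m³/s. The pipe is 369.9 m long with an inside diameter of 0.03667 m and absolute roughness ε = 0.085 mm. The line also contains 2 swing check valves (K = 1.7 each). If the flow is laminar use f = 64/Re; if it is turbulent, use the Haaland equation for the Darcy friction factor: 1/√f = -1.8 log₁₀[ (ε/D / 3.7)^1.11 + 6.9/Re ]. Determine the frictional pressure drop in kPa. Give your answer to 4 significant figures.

Cross-sectional area A = πD²/4 = π(0.03667)²/4 = 0.001056 m²; mean velocity V = Q/A = 0.001403/0.001056 = 1.328 m/s.
Reynolds number Re = ρVD/μ = 601.6 · 1.328 · 0.03667 / 0.000192 = 1.526e+05.
Re > 4000 → turbulent. Relative roughness ε/D = 8.5e-05/0.03667 = 0.00232. Haaland: 1/√f = -1.8 log₁₀[(0.00232/3.7)^1.11 + 6.9/1.526e+05] = -1.8 log₁₀[0.000278 + 4.52e-05] = 6.282, so f = 0.02534.
Total minor-loss coefficient ΣK = 2·1.7 = 3.4.
ΔP = [f·L/D + ΣK]·(ρV²/2) = [0.02534·369.9/0.03667 + 3.4]·(601.6·1.328²/2) = [255.6 + 3.4]·530.8 = 1.375e+05 Pa.
ΔP = 1.375e+05 Pa = 137.5 kPa.

ΔP ≈ 137.5 kPa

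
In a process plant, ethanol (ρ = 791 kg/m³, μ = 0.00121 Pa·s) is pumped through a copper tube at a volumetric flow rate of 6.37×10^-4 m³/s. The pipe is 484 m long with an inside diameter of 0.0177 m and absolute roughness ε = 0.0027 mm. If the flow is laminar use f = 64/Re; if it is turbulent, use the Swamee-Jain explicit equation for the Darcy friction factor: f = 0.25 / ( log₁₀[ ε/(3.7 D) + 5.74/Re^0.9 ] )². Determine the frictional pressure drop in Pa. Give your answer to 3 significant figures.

Cross-sectional area A = πD²/4 = π(0.0177)²/4 = 0.0002461 m²; mean velocity V = Q/A = 0.000637/0.0002461 = 2.589 m/s.
Reynolds number Re = ρVD/μ = 791 · 2.589 · 0.0177 / 0.00121 = 2.995e+04.
Re > 4000 → turbulent. Relative roughness ε/D = 2.7e-06/0.0177 = 0.000153. Swamee-Jain: f = 0.25/(log₁₀[0.000153/3.7 + 5.74/2.995e+04^0.9])² = 0.25/(log₁₀[4.12e-05 + 0.000537])² = 0.25/(-3.238)² = 0.02385.
Darcy-Weisbach: ΔP = f(L/D)(ρV²/2) = 0.02385·(484/0.0177)·(791·2.589²/2) = 0.02385·2.734e+04·2651 = 1.728e+06 Pa.

ΔP ≈ 1.73×10^6 Pa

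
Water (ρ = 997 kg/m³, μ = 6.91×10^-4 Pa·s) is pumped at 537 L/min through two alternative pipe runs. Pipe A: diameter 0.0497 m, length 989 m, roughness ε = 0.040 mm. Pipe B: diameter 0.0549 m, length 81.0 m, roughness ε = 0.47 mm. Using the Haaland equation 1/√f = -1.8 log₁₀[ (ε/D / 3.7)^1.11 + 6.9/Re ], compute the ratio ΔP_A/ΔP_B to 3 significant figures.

ΔP_A/ΔP_B ≈ 10.8

Pipe A: V = Q/A = 0.00895/0.00194 = 4.613 m/s; Re = 3.308e+05; ε/D = 0.000805; Haaland → f = 0.01957; ΔP_A = f(L/D)(ρV²/2) = 4.132e+06 Pa.
Pipe B: V = Q/A = 0.00895/0.002367 = 3.781 m/s; Re = 2.995e+05; ε/D = 0.00856; Haaland → f = 0.03627; ΔP_B = f(L/D)(ρV²/2) = 3.813e+05 Pa.
ΔP_A/ΔP_B = 4.132e+06/3.813e+05 = 10.8.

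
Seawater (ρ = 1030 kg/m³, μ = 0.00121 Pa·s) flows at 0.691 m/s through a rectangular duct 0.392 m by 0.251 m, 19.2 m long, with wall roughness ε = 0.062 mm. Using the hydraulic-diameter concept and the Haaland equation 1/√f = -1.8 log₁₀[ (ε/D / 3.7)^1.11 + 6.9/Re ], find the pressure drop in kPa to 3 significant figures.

ΔP ≈ 0.264 kPa

Hydraulic diameter D_h = 4A/P = 4·(0.392·0.251)/(2·(0.392+0.251)) = 0.3936/1.286 = 0.306 m.
Re = ρVD_h/μ = 1030·0.691·0.306/0.00121 = 1.8e+05.
ε/D_h = 6.2e-05/0.306 = 0.000203; Haaland gives 1/√f = -1.8 log₁₀[1.86e-05+3.83e-05] = 7.64, so f = 0.01713.
ΔP = f(L/D_h)(ρV²/2) = 0.01713·19.2/0.306·245.9 = 264.3 Pa.
ΔP = 0.264 kPa.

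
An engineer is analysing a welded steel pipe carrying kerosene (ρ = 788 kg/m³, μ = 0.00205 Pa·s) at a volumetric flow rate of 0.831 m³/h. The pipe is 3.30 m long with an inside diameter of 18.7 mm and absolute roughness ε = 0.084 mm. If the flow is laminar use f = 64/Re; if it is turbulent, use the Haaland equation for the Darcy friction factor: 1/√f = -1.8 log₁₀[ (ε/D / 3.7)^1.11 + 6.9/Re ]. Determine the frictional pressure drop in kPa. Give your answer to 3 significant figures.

ΔP ≈ 1.98 kPa

Q = 0.831 m³/h = 0.831/3600 = 0.0002308 m³/s.
Cross-sectional area A = πD²/4 = π(0.0187)²/4 = 0.0002746 m²; mean velocity V = Q/A = 0.0002308/0.0002746 = 0.8405 m/s.
Reynolds number Re = ρVD/μ = 788 · 0.8405 · 0.0187 / 0.00205 = 6041.
Re > 4000 → turbulent. Relative roughness ε/D = 8.4e-05/0.0187 = 0.00449. Haaland: 1/√f = -1.8 log₁₀[(0.00449/3.7)^1.11 + 6.9/6041] = -1.8 log₁₀[0.00058 + 0.00114] = 4.975, so f = 0.0404.
Darcy-Weisbach: ΔP = f(L/D)(ρV²/2) = 0.0404·(3.3/0.0187)·(788·0.8405²/2) = 0.0404·176.5·278.3 = 1984 Pa.
ΔP = 1984 Pa = 1.98 kPa.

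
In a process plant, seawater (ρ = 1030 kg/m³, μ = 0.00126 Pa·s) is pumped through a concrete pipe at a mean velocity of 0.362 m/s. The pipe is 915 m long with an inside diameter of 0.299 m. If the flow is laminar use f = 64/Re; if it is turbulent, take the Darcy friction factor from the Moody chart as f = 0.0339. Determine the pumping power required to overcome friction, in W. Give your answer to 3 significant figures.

P ≈ 178 W

Reynolds number Re = ρVD/μ = 1030 · 0.362 · 0.299 / 0.00126 = 8.848e+04.
Re > 4000 → turbulent; use the Moody-chart value f = 0.0339.
Darcy-Weisbach: ΔP = f(L/D)(ρV²/2) = 0.0339·(915/0.299)·(1030·0.362²/2) = 0.0339·3060·67.49 = 7001 Pa.
Q = V·A = 0.362·0.07022 = 0.02542 m³/s.
Pumping power P = QΔP = 0.02542·7001 = 178.0 W = 178 W.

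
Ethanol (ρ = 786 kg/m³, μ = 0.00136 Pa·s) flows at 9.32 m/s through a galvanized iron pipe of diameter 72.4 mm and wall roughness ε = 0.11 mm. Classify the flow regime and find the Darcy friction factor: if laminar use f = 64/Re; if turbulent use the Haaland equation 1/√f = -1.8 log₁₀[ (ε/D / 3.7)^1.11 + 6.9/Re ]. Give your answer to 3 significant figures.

f ≈ 0.0223

Re = ρVD/μ = 786·9.32·0.0724/0.00136 = 3.9e+05.
Re > 4000 → turbulent. ε/D = 0.00011/0.0724 = 0.00152; Haaland: 1/√f = -1.8 log₁₀[0.000174 + 1.77e-05] = 6.691, so f = 0.02234.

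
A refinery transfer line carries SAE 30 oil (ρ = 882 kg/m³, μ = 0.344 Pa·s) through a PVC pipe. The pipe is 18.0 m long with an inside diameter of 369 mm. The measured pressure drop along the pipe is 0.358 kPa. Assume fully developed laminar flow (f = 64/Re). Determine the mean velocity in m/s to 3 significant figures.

For laminar flow, f = 64/Re with Re = ρVD/μ, so Darcy-Weisbach reduces to ΔP = 32μLV/D². Solving for V: V = ΔP·D²/(32μL) = 358·(0.369)²/(32·0.344·18) = 0.246 m/s.
Check: Re = ρVD/μ = 882·0.246·0.369/0.344 = 232.8 < 2300, so the laminar assumption holds.

V ≈ 0.246 m/s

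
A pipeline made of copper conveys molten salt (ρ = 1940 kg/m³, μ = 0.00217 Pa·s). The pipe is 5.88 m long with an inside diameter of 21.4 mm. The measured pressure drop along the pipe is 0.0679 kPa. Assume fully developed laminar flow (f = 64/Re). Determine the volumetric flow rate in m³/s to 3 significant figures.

For laminar flow, f = 64/Re with Re = ρVD/μ, so Darcy-Weisbach reduces to ΔP = 32μLV/D². Solving for V: V = ΔP·D²/(32μL) = 67.9·(0.0214)²/(32·0.00217·5.88) = 0.07616 m/s.
Check: Re = ρVD/μ = 1940·0.07616·0.0214/0.00217 = 1457 < 2300, so the laminar assumption holds.
Q = V·A = 0.07616·(π/4·0.0214²) = 2.739e-05 m³/s = 2.74×10^-5 m³/s.

Q ≈ 2.74×10^-5 m³/s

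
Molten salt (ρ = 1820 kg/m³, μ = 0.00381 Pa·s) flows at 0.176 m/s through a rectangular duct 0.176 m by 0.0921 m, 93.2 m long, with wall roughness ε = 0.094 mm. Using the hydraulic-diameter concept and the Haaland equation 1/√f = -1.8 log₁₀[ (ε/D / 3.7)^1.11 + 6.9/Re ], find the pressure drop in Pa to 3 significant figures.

ΔP ≈ 690 Pa

Hydraulic diameter D_h = 4A/P = 4·(0.176·0.0921)/(2·(0.176+0.0921)) = 0.06484/0.5362 = 0.1209 m.
Re = ρVD_h/μ = 1820·0.176·0.1209/0.00381 = 1.017e+04.
ε/D_h = 9.4e-05/0.1209 = 0.000777; Haaland gives 1/√f = -1.8 log₁₀[8.28e-05+0.000679] = 5.613, so f = 0.03174.
ΔP = f(L/D_h)(ρV²/2) = 0.03174·93.2/0.1209·28.19 = 689.6 Pa.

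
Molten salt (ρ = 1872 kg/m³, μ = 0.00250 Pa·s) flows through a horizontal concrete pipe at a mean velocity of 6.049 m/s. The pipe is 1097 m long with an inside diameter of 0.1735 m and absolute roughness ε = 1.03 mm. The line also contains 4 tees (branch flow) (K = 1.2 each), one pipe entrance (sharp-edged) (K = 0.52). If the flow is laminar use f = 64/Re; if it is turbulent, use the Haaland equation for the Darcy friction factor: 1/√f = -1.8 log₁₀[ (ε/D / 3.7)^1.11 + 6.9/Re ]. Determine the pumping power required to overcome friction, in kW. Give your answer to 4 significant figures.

P ≈ 1022 kW

Reynolds number Re = ρVD/μ = 1872 · 6.049 · 0.1735 / 0.0025 = 7.859e+05.
Re > 4000 → turbulent. Relative roughness ε/D = 0.00103/0.1735 = 0.00594. Haaland: 1/√f = -1.8 log₁₀[(0.00594/3.7)^1.11 + 6.9/7.859e+05] = -1.8 log₁₀[0.000791 + 8.78e-06] = 5.575, so f = 0.03217.
Total minor-loss coefficient ΣK = 4·1.2 + 1·0.52 = 5.32.
ΔP = [f·L/D + ΣK]·(ρV²/2) = [0.03217·1097/0.1735 + 5.32]·(1872·6.049²/2) = [203.4 + 5.32]·3.425e+04 = 7.149e+06 Pa.
Q = V·A = 6.049·0.02364 = 0.143 m³/s.
Pumping power P = QΔP = 0.143·7.149e+06 = 1022400 W = 1022 kW.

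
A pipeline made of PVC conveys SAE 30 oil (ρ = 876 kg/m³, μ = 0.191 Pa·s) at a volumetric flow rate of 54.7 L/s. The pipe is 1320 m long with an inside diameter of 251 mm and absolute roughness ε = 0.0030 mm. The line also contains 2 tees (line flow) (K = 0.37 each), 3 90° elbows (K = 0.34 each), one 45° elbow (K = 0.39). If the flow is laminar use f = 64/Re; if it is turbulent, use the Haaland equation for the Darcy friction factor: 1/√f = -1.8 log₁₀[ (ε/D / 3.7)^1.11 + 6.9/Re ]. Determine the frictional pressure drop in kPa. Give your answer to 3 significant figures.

Q = 54.7 L/s = 54.7/1000 = 0.0547 m³/s.
Cross-sectional area A = πD²/4 = π(0.251)²/4 = 0.04948 m²; mean velocity V = Q/A = 0.0547/0.04948 = 1.105 m/s.
Reynolds number Re = ρVD/μ = 876 · 1.105 · 0.251 / 0.191 = 1273.
Re < 2300 → laminar flow, so f = 64/Re = 64/1273 = 0.05029 (the turbulent correlation is not needed).
Total minor-loss coefficient ΣK = 2·0.37 + 3·0.34 + 1·0.39 = 2.15.
ΔP = [f·L/D + ΣK]·(ρV²/2) = [0.05029·1320/0.251 + 2.15]·(876·1.105²/2) = [264.5 + 2.15]·535.3 = 1.427e+05 Pa.
ΔP = 1.427e+05 Pa = 143 kPa.

ΔP ≈ 143 kPa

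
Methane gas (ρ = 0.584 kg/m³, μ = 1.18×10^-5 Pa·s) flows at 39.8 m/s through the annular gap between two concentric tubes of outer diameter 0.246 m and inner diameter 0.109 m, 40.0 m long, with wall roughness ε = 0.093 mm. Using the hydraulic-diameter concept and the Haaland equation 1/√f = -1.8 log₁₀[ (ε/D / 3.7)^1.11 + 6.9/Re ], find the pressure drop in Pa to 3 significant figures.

ΔP ≈ 2590 Pa

Hydraulic diameter D_h = 4A/P = D_o - D_i = 0.246 - 0.109 = 0.137 m.
Re = ρVD_h/μ = 0.584·39.8·0.137/1.18e-05 = 2.699e+05.
ε/D_h = 9.3e-05/0.137 = 0.000679; Haaland gives 1/√f = -1.8 log₁₀[7.12e-05+2.56e-05] = 7.226, so f = 0.01915.
ΔP = f(L/D_h)(ρV²/2) = 0.01915·40/0.137·462.5 = 2587 Pa.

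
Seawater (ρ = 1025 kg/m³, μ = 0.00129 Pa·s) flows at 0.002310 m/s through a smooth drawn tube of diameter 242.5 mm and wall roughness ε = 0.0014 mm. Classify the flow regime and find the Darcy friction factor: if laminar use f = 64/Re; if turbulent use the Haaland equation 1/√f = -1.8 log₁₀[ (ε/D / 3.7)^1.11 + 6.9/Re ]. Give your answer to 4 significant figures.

f ≈ 0.1438

Re = ρVD/μ = 1025·0.00231·0.2425/0.00129 = 445.1.
Re < 2300 → laminar, so f = 64/Re = 0.1438 (roughness is irrelevant in laminar flow).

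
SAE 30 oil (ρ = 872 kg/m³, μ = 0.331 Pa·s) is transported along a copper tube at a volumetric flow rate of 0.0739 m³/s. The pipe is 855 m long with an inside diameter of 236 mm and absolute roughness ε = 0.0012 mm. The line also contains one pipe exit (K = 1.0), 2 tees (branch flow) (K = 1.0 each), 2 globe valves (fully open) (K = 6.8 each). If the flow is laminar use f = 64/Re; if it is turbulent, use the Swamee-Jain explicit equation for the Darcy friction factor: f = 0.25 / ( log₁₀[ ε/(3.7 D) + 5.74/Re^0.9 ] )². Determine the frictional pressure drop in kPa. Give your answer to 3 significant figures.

Cross-sectional area A = πD²/4 = π(0.236)²/4 = 0.04374 m²; mean velocity V = Q/A = 0.0739/0.04374 = 1.689 m/s.
Reynolds number Re = ρVD/μ = 872 · 1.689 · 0.236 / 0.331 = 1050.
Re < 2300 → laminar flow, so f = 64/Re = 64/1050 = 0.06093 (the turbulent correlation is not needed).
Total minor-loss coefficient ΣK = 1·1 + 2·1 + 2·6.8 = 16.6.
ΔP = [f·L/D + ΣK]·(ρV²/2) = [0.06093·855/0.236 + 16.6]·(872·1.689²/2) = [220.8 + 16.6]·1244 = 2.954e+05 Pa.
ΔP = 2.954e+05 Pa = 295 kPa.

ΔP ≈ 295 kPa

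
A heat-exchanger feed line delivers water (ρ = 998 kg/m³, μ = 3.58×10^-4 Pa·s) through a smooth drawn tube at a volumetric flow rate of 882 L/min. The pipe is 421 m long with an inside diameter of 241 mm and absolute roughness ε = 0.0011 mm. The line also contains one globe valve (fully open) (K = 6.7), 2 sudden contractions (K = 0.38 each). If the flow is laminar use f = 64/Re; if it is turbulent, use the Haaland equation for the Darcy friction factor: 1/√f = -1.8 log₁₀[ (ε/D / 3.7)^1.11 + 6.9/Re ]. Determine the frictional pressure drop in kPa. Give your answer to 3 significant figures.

Q = 882 L/min = 882/60000 = 0.0147 m³/s.
Cross-sectional area A = πD²/4 = π(0.241)²/4 = 0.04562 m²; mean velocity V = Q/A = 0.0147/0.04562 = 0.3223 m/s.
Reynolds number Re = ρVD/μ = 998 · 0.3223 · 0.241 / 0.000358 = 2.165e+05.
Re > 4000 → turbulent. Relative roughness ε/D = 1.1e-06/0.241 = 4.56e-06. Haaland: 1/√f = -1.8 log₁₀[(4.56e-06/3.7)^1.11 + 6.9/2.165e+05] = -1.8 log₁₀[2.76e-07 + 3.19e-05] = 8.087, so f = 0.01529.
Total minor-loss coefficient ΣK = 1·6.7 + 2·0.38 = 7.46.
ΔP = [f·L/D + ΣK]·(ρV²/2) = [0.01529·421/0.241 + 7.46]·(998·0.3223²/2) = [26.71 + 7.46]·51.82 = 1771 Pa.
ΔP = 1771 Pa = 1.77 kPa.

ΔP ≈ 1.77 kPa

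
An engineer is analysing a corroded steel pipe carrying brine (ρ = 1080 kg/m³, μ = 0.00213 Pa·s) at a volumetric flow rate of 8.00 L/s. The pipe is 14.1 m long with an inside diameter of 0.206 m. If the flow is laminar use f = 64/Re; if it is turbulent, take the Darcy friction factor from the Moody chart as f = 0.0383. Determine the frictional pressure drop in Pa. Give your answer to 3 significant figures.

ΔP ≈ 81.6 Pa

Q = 8.00 L/s = 8.00/1000 = 0.008 m³/s.
Cross-sectional area A = πD²/4 = π(0.206)²/4 = 0.03333 m²; mean velocity V = Q/A = 0.008/0.03333 = 0.24 m/s.
Reynolds number Re = ρVD/μ = 1080 · 0.24 · 0.206 / 0.00213 = 2.507e+04.
Re > 4000 → turbulent; use the Moody-chart value f = 0.0383.
Darcy-Weisbach: ΔP = f(L/D)(ρV²/2) = 0.0383·(14.1/0.206)·(1080·0.24²/2) = 0.0383·68.45·31.11 = 81.56 Pa.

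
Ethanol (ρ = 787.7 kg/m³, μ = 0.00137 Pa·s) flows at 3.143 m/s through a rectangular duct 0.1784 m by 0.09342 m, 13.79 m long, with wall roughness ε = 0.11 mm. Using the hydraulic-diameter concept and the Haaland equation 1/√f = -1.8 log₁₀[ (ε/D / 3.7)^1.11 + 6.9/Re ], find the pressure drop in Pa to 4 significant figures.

ΔP ≈ 8914 Pa

Hydraulic diameter D_h = 4A/P = 4·(0.1784·0.09342)/(2·(0.1784+0.09342)) = 0.06666/0.5436 = 0.1226 m.
Re = ρVD_h/μ = 787.7·3.143·0.1226/0.00137 = 2.216e+05.
ε/D_h = 0.00011/0.1226 = 0.000897; Haaland gives 1/√f = -1.8 log₁₀[9.7e-05+3.11e-05] = 7.006, so f = 0.02037.
ΔP = f(L/D_h)(ρV²/2) = 0.02037·13.79/0.1226·3891 = 8914 Pa.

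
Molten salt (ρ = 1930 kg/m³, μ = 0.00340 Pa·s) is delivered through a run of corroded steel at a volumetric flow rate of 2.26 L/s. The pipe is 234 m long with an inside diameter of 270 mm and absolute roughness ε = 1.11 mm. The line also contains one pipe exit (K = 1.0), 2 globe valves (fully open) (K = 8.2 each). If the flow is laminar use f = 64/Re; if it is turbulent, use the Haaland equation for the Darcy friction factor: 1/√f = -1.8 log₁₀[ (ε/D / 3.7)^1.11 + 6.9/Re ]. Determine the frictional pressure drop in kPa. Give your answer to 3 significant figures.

Q = 2.26 L/s = 2.26/1000 = 0.00226 m³/s.
Cross-sectional area A = πD²/4 = π(0.27)²/4 = 0.05726 m²; mean velocity V = Q/A = 0.00226/0.05726 = 0.03947 m/s.
Reynolds number Re = ρVD/μ = 1930 · 0.03947 · 0.27 / 0.0034 = 6050.
Re > 4000 → turbulent. Relative roughness ε/D = 0.00111/0.27 = 0.00411. Haaland: 1/√f = -1.8 log₁₀[(0.00411/3.7)^1.11 + 6.9/6050] = -1.8 log₁₀[0.000526 + 0.00114] = 5.001, so f = 0.03999.
Total minor-loss coefficient ΣK = 1·1 + 2·8.2 = 17.4.
ΔP = [f·L/D + ΣK]·(ρV²/2) = [0.03999·234/0.27 + 17.4]·(1930·0.03947²/2) = [34.66 + 17.4]·1.504 = 78.27 Pa.
ΔP = 78.27 Pa = 0.0783 kPa.

ΔP ≈ 0.0783 kPa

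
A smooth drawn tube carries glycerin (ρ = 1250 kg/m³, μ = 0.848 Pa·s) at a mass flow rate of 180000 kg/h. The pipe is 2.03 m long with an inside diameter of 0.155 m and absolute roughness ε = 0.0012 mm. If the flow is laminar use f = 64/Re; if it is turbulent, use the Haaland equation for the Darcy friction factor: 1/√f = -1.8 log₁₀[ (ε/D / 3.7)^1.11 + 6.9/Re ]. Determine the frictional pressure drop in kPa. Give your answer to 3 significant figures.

ΔP ≈ 4.86 kPa

ṁ = 180000 kg/h = 180000/3600 = 50 kg/s.
A = πD²/4 = π(0.155)²/4 = 0.01887 m²; mean velocity V = ṁ/(ρA) = 50/(1250 · 0.01887) = 2.12 m/s.
Reynolds number Re = ρVD/μ = 1250 · 2.12 · 0.155 / 0.848 = 484.3.
Re < 2300 → laminar flow, so f = 64/Re = 64/484.3 = 0.1321 (the turbulent correlation is not needed).
Darcy-Weisbach: ΔP = f(L/D)(ρV²/2) = 0.1321·(2.03/0.155)·(1250·2.12²/2) = 0.1321·13.1·2809 = 4861 Pa.
ΔP = 4861 Pa = 4.86 kPa.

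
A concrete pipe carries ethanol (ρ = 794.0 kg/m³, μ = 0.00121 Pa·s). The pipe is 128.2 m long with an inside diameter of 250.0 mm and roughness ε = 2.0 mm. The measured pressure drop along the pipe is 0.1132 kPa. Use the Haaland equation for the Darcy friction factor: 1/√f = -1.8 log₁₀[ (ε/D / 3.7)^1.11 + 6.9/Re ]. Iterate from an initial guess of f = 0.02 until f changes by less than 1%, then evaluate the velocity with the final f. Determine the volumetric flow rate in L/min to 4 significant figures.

Rearranging Darcy-Weisbach: V = √(2·ΔP·D/(f·L·ρ)). With ε/D = 0.002/0.25 = 0.008, iterate starting from f = 0.02:
  f = 0.02 → V = √(2·113.2·0.25/(0.02·128.2·794)) = 0.1667 m/s; Re = ρVD/μ = 2.735e+04; f → 0.03751
  f = 0.03751 → V = 0.1218 m/s; Re = 1.997e+04; f → 0.03827
  f = 0.03827 → V = 0.1205 m/s; Re = 1.977e+04; f → 0.0383
Converged (Δf/f < 1%). With the final f = 0.0383: V = √(2·113.2·0.25/(0.0383·128.2·794)) = 0.1205 m/s.
Q = V·A = 0.1205·(π/4·0.25²) = 0.005914 m³/s = 354.9 L/min.

Q ≈ 354.9 L/min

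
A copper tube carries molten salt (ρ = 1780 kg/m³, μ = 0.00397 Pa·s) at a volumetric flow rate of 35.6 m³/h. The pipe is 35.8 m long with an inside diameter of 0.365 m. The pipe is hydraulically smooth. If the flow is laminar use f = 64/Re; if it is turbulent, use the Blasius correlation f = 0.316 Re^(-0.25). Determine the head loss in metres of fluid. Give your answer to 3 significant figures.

Q = 35.6 m³/h = 35.6/3600 = 0.009889 m³/s.
Cross-sectional area A = πD²/4 = π(0.365)²/4 = 0.1046 m²; mean velocity V = Q/A = 0.009889/0.1046 = 0.09451 m/s.
Reynolds number Re = ρVD/μ = 1780 · 0.09451 · 0.365 / 0.00397 = 1.547e+04.
Re > 4000 → turbulent. Smooth-pipe (Blasius): f = 0.316 Re^(-0.25) = 0.316/(1.547e+04)^0.25 = 0.02834.
Darcy-Weisbach: ΔP = f(L/D)(ρV²/2) = 0.02834·(35.8/0.365)·(1780·0.09451²/2) = 0.02834·98.08·7.949 = 22.09 Pa.
Head loss h_f = ΔP/(ρg) = 22.09/(1780·9.81) = 0.00127 m.

h_f ≈ 0.00127 m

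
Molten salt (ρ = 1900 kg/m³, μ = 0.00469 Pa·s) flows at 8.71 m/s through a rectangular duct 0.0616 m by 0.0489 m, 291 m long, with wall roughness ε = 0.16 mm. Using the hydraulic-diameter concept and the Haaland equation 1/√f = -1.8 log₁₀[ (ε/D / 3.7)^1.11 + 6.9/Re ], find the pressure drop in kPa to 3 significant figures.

ΔP ≈ 10300 kPa

Hydraulic diameter D_h = 4A/P = 4·(0.0616·0.0489)/(2·(0.0616+0.0489)) = 0.01205/0.221 = 0.05452 m.
Re = ρVD_h/μ = 1900·8.71·0.05452/0.00469 = 1.924e+05.
ε/D_h = 0.00016/0.05452 = 0.00293; Haaland gives 1/√f = -1.8 log₁₀[0.000362+3.59e-05] = 6.121, so f = 0.02669.
ΔP = f(L/D_h)(ρV²/2) = 0.02669·291/0.05452·7.207e+04 = 1.027e+07 Pa.
ΔP = 10300 kPa.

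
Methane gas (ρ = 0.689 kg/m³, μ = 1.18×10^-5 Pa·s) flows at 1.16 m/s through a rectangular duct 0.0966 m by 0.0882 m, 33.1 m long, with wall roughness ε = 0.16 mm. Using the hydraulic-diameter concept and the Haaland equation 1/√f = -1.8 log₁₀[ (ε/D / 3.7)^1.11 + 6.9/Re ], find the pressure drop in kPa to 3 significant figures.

Hydraulic diameter D_h = 4A/P = 4·(0.0966·0.0882)/(2·(0.0966+0.0882)) = 0.03408/0.3696 = 0.09221 m.
Re = ρVD_h/μ = 0.689·1.16·0.09221/1.18e-05 = 6246.
ε/D_h = 0.00016/0.09221 = 0.00174; Haaland gives 1/√f = -1.8 log₁₀[0.000202+0.0011] = 5.191, so f = 0.03711.
ΔP = f(L/D_h)(ρV²/2) = 0.03711·33.1/0.09221·0.4636 = 6.175 Pa.
ΔP = 0.00618 kPa.

ΔP ≈ 0.00618 kPa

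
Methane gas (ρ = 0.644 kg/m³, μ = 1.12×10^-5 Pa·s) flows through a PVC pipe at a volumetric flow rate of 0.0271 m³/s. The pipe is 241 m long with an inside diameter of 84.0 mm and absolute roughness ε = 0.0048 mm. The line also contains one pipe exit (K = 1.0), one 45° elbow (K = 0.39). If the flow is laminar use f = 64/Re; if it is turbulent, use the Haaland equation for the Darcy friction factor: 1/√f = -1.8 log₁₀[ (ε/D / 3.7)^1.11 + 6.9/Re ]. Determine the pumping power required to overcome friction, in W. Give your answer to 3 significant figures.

P ≈ 15.1 W

Cross-sectional area A = πD²/4 = π(0.084)²/4 = 0.005542 m²; mean velocity V = Q/A = 0.0271/0.005542 = 4.89 m/s.
Reynolds number Re = ρVD/μ = 0.644 · 4.89 · 0.084 / 1.12e-05 = 2.362e+04.
Re > 4000 → turbulent. Relative roughness ε/D = 4.8e-06/0.084 = 5.71e-05. Haaland: 1/√f = -1.8 log₁₀[(5.71e-05/3.7)^1.11 + 6.9/2.362e+04] = -1.8 log₁₀[4.57e-06 + 0.000292] = 6.35, so f = 0.0248.
Total minor-loss coefficient ΣK = 1·1 + 1·0.39 = 1.39.
ΔP = [f·L/D + ΣK]·(ρV²/2) = [0.0248·241/0.084 + 1.39]·(0.644·4.89²/2) = [71.16 + 1.39]·7.7 = 558.6 Pa.
Pumping power P = QΔP = 0.0271·558.6 = 15.14 W = 15.1 W.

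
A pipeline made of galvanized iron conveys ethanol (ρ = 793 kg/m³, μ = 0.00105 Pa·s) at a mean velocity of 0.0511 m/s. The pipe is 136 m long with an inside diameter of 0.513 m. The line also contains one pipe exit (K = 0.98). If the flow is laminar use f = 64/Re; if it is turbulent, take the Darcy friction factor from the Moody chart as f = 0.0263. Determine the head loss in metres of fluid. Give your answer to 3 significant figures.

Reynolds number Re = ρVD/μ = 793 · 0.0511 · 0.513 / 0.00105 = 1.98e+04.
Re > 4000 → turbulent; use the Moody-chart value f = 0.0263.
Total minor-loss coefficient ΣK = 1·0.98 = 0.98.
ΔP = [f·L/D + ΣK]·(ρV²/2) = [0.0263·136/0.513 + 0.98]·(793·0.0511²/2) = [6.972 + 0.98]·1.035 = 8.233 Pa.
Head loss h_f = ΔP/(ρg) = 8.233/(793·9.81) = 0.00106 m.

h_f ≈ 0.00106 m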